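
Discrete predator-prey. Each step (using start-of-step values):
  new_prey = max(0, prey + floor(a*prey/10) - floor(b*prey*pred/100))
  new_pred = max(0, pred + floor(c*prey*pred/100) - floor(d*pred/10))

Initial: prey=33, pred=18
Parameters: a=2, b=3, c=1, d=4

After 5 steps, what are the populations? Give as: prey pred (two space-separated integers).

Step 1: prey: 33+6-17=22; pred: 18+5-7=16
Step 2: prey: 22+4-10=16; pred: 16+3-6=13
Step 3: prey: 16+3-6=13; pred: 13+2-5=10
Step 4: prey: 13+2-3=12; pred: 10+1-4=7
Step 5: prey: 12+2-2=12; pred: 7+0-2=5

Answer: 12 5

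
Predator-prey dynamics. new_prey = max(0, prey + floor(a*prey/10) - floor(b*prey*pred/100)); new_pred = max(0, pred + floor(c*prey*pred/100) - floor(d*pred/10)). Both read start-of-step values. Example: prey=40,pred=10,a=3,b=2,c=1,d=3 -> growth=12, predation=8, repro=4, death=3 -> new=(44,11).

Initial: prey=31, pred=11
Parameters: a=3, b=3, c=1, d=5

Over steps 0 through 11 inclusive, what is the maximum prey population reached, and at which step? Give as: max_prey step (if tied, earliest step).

Step 1: prey: 31+9-10=30; pred: 11+3-5=9
Step 2: prey: 30+9-8=31; pred: 9+2-4=7
Step 3: prey: 31+9-6=34; pred: 7+2-3=6
Step 4: prey: 34+10-6=38; pred: 6+2-3=5
Step 5: prey: 38+11-5=44; pred: 5+1-2=4
Step 6: prey: 44+13-5=52; pred: 4+1-2=3
Step 7: prey: 52+15-4=63; pred: 3+1-1=3
Step 8: prey: 63+18-5=76; pred: 3+1-1=3
Step 9: prey: 76+22-6=92; pred: 3+2-1=4
Step 10: prey: 92+27-11=108; pred: 4+3-2=5
Step 11: prey: 108+32-16=124; pred: 5+5-2=8
Max prey = 124 at step 11

Answer: 124 11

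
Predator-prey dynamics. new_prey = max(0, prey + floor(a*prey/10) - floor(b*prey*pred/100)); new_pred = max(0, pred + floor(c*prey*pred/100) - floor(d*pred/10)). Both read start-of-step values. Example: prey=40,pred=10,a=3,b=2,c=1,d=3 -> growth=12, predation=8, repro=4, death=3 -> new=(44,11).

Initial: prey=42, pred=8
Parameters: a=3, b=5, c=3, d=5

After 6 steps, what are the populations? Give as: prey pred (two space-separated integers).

Step 1: prey: 42+12-16=38; pred: 8+10-4=14
Step 2: prey: 38+11-26=23; pred: 14+15-7=22
Step 3: prey: 23+6-25=4; pred: 22+15-11=26
Step 4: prey: 4+1-5=0; pred: 26+3-13=16
Step 5: prey: 0+0-0=0; pred: 16+0-8=8
Step 6: prey: 0+0-0=0; pred: 8+0-4=4

Answer: 0 4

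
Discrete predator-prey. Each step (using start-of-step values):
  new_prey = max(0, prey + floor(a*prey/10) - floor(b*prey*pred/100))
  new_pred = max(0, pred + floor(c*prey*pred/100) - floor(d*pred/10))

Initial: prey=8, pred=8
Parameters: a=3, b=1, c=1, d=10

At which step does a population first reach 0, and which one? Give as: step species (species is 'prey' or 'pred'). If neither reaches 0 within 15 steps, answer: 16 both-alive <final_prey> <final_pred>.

Step 1: prey: 8+2-0=10; pred: 8+0-8=0
First extinction: pred at step 1

Answer: 1 pred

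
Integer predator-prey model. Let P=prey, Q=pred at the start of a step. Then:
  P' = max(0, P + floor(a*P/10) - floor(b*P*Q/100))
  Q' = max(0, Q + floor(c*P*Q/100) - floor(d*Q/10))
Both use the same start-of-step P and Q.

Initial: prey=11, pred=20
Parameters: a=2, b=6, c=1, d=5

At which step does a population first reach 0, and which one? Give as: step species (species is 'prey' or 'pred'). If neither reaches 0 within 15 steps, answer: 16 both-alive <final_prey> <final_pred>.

Answer: 1 prey

Derivation:
Step 1: prey: 11+2-13=0; pred: 20+2-10=12
First extinction: prey at step 1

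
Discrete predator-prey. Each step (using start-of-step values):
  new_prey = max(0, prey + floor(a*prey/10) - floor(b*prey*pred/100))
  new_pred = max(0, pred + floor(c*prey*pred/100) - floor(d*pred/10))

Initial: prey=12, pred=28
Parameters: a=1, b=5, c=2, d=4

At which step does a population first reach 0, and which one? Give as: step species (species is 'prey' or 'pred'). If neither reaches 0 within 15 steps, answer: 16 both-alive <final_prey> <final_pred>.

Step 1: prey: 12+1-16=0; pred: 28+6-11=23
First extinction: prey at step 1

Answer: 1 prey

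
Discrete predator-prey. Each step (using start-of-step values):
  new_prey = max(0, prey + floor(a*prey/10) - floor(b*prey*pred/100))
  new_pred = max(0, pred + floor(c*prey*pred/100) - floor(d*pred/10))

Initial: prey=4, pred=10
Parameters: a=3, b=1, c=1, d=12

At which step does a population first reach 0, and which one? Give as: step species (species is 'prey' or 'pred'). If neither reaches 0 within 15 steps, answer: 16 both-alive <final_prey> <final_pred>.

Step 1: prey: 4+1-0=5; pred: 10+0-12=0
First extinction: pred at step 1

Answer: 1 pred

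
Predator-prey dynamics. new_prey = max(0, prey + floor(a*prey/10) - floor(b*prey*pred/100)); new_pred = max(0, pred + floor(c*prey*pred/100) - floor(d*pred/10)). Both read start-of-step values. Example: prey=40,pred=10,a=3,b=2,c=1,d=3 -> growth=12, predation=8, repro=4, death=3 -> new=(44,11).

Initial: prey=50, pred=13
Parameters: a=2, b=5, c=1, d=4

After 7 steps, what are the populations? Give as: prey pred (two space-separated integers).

Step 1: prey: 50+10-32=28; pred: 13+6-5=14
Step 2: prey: 28+5-19=14; pred: 14+3-5=12
Step 3: prey: 14+2-8=8; pred: 12+1-4=9
Step 4: prey: 8+1-3=6; pred: 9+0-3=6
Step 5: prey: 6+1-1=6; pred: 6+0-2=4
Step 6: prey: 6+1-1=6; pred: 4+0-1=3
Step 7: prey: 6+1-0=7; pred: 3+0-1=2

Answer: 7 2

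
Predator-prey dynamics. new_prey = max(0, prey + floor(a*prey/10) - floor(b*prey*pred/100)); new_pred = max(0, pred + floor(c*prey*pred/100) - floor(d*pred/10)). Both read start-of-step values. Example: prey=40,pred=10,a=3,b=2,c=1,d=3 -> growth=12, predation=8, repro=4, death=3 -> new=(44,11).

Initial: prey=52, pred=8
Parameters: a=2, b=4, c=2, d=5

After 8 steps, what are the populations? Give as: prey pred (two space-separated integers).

Step 1: prey: 52+10-16=46; pred: 8+8-4=12
Step 2: prey: 46+9-22=33; pred: 12+11-6=17
Step 3: prey: 33+6-22=17; pred: 17+11-8=20
Step 4: prey: 17+3-13=7; pred: 20+6-10=16
Step 5: prey: 7+1-4=4; pred: 16+2-8=10
Step 6: prey: 4+0-1=3; pred: 10+0-5=5
Step 7: prey: 3+0-0=3; pred: 5+0-2=3
Step 8: prey: 3+0-0=3; pred: 3+0-1=2

Answer: 3 2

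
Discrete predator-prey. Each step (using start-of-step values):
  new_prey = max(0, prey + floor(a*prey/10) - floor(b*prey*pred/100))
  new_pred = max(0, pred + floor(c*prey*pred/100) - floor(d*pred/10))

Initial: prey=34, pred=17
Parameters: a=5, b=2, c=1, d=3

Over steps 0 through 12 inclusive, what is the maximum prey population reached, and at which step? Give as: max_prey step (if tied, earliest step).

Step 1: prey: 34+17-11=40; pred: 17+5-5=17
Step 2: prey: 40+20-13=47; pred: 17+6-5=18
Step 3: prey: 47+23-16=54; pred: 18+8-5=21
Step 4: prey: 54+27-22=59; pred: 21+11-6=26
Step 5: prey: 59+29-30=58; pred: 26+15-7=34
Step 6: prey: 58+29-39=48; pred: 34+19-10=43
Step 7: prey: 48+24-41=31; pred: 43+20-12=51
Step 8: prey: 31+15-31=15; pred: 51+15-15=51
Step 9: prey: 15+7-15=7; pred: 51+7-15=43
Step 10: prey: 7+3-6=4; pred: 43+3-12=34
Step 11: prey: 4+2-2=4; pred: 34+1-10=25
Step 12: prey: 4+2-2=4; pred: 25+1-7=19
Max prey = 59 at step 4

Answer: 59 4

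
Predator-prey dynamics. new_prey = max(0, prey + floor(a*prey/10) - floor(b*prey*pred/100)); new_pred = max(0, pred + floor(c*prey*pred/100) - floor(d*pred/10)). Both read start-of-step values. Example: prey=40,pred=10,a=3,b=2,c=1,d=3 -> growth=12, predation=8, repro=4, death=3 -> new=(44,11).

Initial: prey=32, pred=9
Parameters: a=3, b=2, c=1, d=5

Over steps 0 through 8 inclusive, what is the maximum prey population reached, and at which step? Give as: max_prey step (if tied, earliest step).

Step 1: prey: 32+9-5=36; pred: 9+2-4=7
Step 2: prey: 36+10-5=41; pred: 7+2-3=6
Step 3: prey: 41+12-4=49; pred: 6+2-3=5
Step 4: prey: 49+14-4=59; pred: 5+2-2=5
Step 5: prey: 59+17-5=71; pred: 5+2-2=5
Step 6: prey: 71+21-7=85; pred: 5+3-2=6
Step 7: prey: 85+25-10=100; pred: 6+5-3=8
Step 8: prey: 100+30-16=114; pred: 8+8-4=12
Max prey = 114 at step 8

Answer: 114 8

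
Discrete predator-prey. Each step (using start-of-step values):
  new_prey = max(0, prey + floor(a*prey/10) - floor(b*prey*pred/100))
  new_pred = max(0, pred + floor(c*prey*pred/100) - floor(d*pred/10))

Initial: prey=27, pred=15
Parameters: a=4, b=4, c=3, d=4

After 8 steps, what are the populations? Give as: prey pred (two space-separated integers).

Step 1: prey: 27+10-16=21; pred: 15+12-6=21
Step 2: prey: 21+8-17=12; pred: 21+13-8=26
Step 3: prey: 12+4-12=4; pred: 26+9-10=25
Step 4: prey: 4+1-4=1; pred: 25+3-10=18
Step 5: prey: 1+0-0=1; pred: 18+0-7=11
Step 6: prey: 1+0-0=1; pred: 11+0-4=7
Step 7: prey: 1+0-0=1; pred: 7+0-2=5
Step 8: prey: 1+0-0=1; pred: 5+0-2=3

Answer: 1 3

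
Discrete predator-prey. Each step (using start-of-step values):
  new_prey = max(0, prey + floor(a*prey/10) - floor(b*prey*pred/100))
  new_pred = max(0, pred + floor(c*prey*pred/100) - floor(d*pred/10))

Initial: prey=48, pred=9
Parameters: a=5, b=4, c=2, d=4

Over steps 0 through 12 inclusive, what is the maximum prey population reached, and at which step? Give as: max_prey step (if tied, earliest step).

Answer: 55 1

Derivation:
Step 1: prey: 48+24-17=55; pred: 9+8-3=14
Step 2: prey: 55+27-30=52; pred: 14+15-5=24
Step 3: prey: 52+26-49=29; pred: 24+24-9=39
Step 4: prey: 29+14-45=0; pred: 39+22-15=46
Step 5: prey: 0+0-0=0; pred: 46+0-18=28
Step 6: prey: 0+0-0=0; pred: 28+0-11=17
Step 7: prey: 0+0-0=0; pred: 17+0-6=11
Step 8: prey: 0+0-0=0; pred: 11+0-4=7
Step 9: prey: 0+0-0=0; pred: 7+0-2=5
Step 10: prey: 0+0-0=0; pred: 5+0-2=3
Step 11: prey: 0+0-0=0; pred: 3+0-1=2
Step 12: prey: 0+0-0=0; pred: 2+0-0=2
Max prey = 55 at step 1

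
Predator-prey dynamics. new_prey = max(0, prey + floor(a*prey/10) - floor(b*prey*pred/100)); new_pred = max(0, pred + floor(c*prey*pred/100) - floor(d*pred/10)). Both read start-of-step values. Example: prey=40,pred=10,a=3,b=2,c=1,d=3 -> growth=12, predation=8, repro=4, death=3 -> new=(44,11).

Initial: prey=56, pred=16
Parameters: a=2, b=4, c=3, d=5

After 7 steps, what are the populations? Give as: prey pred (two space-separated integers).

Step 1: prey: 56+11-35=32; pred: 16+26-8=34
Step 2: prey: 32+6-43=0; pred: 34+32-17=49
Step 3: prey: 0+0-0=0; pred: 49+0-24=25
Step 4: prey: 0+0-0=0; pred: 25+0-12=13
Step 5: prey: 0+0-0=0; pred: 13+0-6=7
Step 6: prey: 0+0-0=0; pred: 7+0-3=4
Step 7: prey: 0+0-0=0; pred: 4+0-2=2

Answer: 0 2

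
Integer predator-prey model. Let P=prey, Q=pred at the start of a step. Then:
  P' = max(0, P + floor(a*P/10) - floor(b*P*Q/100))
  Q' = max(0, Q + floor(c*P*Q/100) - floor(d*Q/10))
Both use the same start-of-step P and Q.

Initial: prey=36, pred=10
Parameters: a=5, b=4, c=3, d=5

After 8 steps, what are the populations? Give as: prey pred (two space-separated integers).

Answer: 0 3

Derivation:
Step 1: prey: 36+18-14=40; pred: 10+10-5=15
Step 2: prey: 40+20-24=36; pred: 15+18-7=26
Step 3: prey: 36+18-37=17; pred: 26+28-13=41
Step 4: prey: 17+8-27=0; pred: 41+20-20=41
Step 5: prey: 0+0-0=0; pred: 41+0-20=21
Step 6: prey: 0+0-0=0; pred: 21+0-10=11
Step 7: prey: 0+0-0=0; pred: 11+0-5=6
Step 8: prey: 0+0-0=0; pred: 6+0-3=3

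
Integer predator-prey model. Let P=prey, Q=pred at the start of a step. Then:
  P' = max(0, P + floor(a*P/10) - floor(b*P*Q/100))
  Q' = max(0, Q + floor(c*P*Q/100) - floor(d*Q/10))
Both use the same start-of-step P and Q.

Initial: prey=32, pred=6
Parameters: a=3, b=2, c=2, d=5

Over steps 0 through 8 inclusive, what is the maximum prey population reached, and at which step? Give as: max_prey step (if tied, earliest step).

Answer: 57 4

Derivation:
Step 1: prey: 32+9-3=38; pred: 6+3-3=6
Step 2: prey: 38+11-4=45; pred: 6+4-3=7
Step 3: prey: 45+13-6=52; pred: 7+6-3=10
Step 4: prey: 52+15-10=57; pred: 10+10-5=15
Step 5: prey: 57+17-17=57; pred: 15+17-7=25
Step 6: prey: 57+17-28=46; pred: 25+28-12=41
Step 7: prey: 46+13-37=22; pred: 41+37-20=58
Step 8: prey: 22+6-25=3; pred: 58+25-29=54
Max prey = 57 at step 4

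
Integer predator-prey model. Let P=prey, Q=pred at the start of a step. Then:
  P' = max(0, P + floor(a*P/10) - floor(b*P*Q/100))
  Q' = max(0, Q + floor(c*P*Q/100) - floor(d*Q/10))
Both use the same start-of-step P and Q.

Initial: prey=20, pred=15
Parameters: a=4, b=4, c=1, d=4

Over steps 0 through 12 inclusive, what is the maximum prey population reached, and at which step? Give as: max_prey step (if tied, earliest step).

Answer: 90 12

Derivation:
Step 1: prey: 20+8-12=16; pred: 15+3-6=12
Step 2: prey: 16+6-7=15; pred: 12+1-4=9
Step 3: prey: 15+6-5=16; pred: 9+1-3=7
Step 4: prey: 16+6-4=18; pred: 7+1-2=6
Step 5: prey: 18+7-4=21; pred: 6+1-2=5
Step 6: prey: 21+8-4=25; pred: 5+1-2=4
Step 7: prey: 25+10-4=31; pred: 4+1-1=4
Step 8: prey: 31+12-4=39; pred: 4+1-1=4
Step 9: prey: 39+15-6=48; pred: 4+1-1=4
Step 10: prey: 48+19-7=60; pred: 4+1-1=4
Step 11: prey: 60+24-9=75; pred: 4+2-1=5
Step 12: prey: 75+30-15=90; pred: 5+3-2=6
Max prey = 90 at step 12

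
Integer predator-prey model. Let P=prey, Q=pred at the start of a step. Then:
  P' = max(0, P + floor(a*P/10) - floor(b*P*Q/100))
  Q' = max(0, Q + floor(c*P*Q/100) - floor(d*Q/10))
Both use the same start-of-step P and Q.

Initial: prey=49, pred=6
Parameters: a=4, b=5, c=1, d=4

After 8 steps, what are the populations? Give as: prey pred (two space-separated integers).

Answer: 19 12

Derivation:
Step 1: prey: 49+19-14=54; pred: 6+2-2=6
Step 2: prey: 54+21-16=59; pred: 6+3-2=7
Step 3: prey: 59+23-20=62; pred: 7+4-2=9
Step 4: prey: 62+24-27=59; pred: 9+5-3=11
Step 5: prey: 59+23-32=50; pred: 11+6-4=13
Step 6: prey: 50+20-32=38; pred: 13+6-5=14
Step 7: prey: 38+15-26=27; pred: 14+5-5=14
Step 8: prey: 27+10-18=19; pred: 14+3-5=12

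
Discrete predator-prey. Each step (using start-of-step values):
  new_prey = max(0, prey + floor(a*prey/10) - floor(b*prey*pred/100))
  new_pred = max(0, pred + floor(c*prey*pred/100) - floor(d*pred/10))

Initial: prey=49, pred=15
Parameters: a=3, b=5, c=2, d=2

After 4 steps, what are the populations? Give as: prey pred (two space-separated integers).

Answer: 0 23

Derivation:
Step 1: prey: 49+14-36=27; pred: 15+14-3=26
Step 2: prey: 27+8-35=0; pred: 26+14-5=35
Step 3: prey: 0+0-0=0; pred: 35+0-7=28
Step 4: prey: 0+0-0=0; pred: 28+0-5=23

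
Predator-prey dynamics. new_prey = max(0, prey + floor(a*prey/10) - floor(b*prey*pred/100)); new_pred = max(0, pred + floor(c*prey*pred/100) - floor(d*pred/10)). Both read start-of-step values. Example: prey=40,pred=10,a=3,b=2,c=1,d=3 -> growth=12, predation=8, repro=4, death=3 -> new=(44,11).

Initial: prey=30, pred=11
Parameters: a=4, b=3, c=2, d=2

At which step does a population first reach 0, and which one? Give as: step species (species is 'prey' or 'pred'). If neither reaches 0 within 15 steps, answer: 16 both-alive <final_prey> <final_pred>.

Step 1: prey: 30+12-9=33; pred: 11+6-2=15
Step 2: prey: 33+13-14=32; pred: 15+9-3=21
Step 3: prey: 32+12-20=24; pred: 21+13-4=30
Step 4: prey: 24+9-21=12; pred: 30+14-6=38
Step 5: prey: 12+4-13=3; pred: 38+9-7=40
Step 6: prey: 3+1-3=1; pred: 40+2-8=34
Step 7: prey: 1+0-1=0; pred: 34+0-6=28
First extinction: prey at step 7

Answer: 7 prey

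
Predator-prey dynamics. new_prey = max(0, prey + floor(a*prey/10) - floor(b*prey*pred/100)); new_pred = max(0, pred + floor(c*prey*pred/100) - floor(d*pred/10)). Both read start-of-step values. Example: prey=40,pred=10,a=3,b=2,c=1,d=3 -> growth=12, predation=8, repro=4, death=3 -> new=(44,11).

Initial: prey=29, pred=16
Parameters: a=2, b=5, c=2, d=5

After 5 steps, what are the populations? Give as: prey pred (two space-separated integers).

Answer: 2 2

Derivation:
Step 1: prey: 29+5-23=11; pred: 16+9-8=17
Step 2: prey: 11+2-9=4; pred: 17+3-8=12
Step 3: prey: 4+0-2=2; pred: 12+0-6=6
Step 4: prey: 2+0-0=2; pred: 6+0-3=3
Step 5: prey: 2+0-0=2; pred: 3+0-1=2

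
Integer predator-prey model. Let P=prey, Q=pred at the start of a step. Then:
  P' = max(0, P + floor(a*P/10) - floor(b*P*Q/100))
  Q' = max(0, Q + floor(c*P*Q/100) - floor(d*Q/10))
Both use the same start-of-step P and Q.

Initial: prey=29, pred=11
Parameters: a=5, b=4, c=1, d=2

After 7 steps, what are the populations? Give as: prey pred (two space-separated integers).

Answer: 16 18

Derivation:
Step 1: prey: 29+14-12=31; pred: 11+3-2=12
Step 2: prey: 31+15-14=32; pred: 12+3-2=13
Step 3: prey: 32+16-16=32; pred: 13+4-2=15
Step 4: prey: 32+16-19=29; pred: 15+4-3=16
Step 5: prey: 29+14-18=25; pred: 16+4-3=17
Step 6: prey: 25+12-17=20; pred: 17+4-3=18
Step 7: prey: 20+10-14=16; pred: 18+3-3=18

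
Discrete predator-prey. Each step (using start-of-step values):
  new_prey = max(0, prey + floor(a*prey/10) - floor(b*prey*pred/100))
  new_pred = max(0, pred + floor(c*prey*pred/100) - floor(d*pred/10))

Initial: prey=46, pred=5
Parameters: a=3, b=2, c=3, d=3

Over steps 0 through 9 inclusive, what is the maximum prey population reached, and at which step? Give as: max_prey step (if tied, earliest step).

Answer: 60 2

Derivation:
Step 1: prey: 46+13-4=55; pred: 5+6-1=10
Step 2: prey: 55+16-11=60; pred: 10+16-3=23
Step 3: prey: 60+18-27=51; pred: 23+41-6=58
Step 4: prey: 51+15-59=7; pred: 58+88-17=129
Step 5: prey: 7+2-18=0; pred: 129+27-38=118
Step 6: prey: 0+0-0=0; pred: 118+0-35=83
Step 7: prey: 0+0-0=0; pred: 83+0-24=59
Step 8: prey: 0+0-0=0; pred: 59+0-17=42
Step 9: prey: 0+0-0=0; pred: 42+0-12=30
Max prey = 60 at step 2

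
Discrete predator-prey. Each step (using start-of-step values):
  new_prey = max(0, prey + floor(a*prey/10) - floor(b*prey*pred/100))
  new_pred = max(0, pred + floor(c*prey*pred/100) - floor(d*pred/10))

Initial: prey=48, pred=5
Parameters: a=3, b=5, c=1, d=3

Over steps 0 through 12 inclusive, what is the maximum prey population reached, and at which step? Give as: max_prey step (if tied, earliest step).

Answer: 50 1

Derivation:
Step 1: prey: 48+14-12=50; pred: 5+2-1=6
Step 2: prey: 50+15-15=50; pred: 6+3-1=8
Step 3: prey: 50+15-20=45; pred: 8+4-2=10
Step 4: prey: 45+13-22=36; pred: 10+4-3=11
Step 5: prey: 36+10-19=27; pred: 11+3-3=11
Step 6: prey: 27+8-14=21; pred: 11+2-3=10
Step 7: prey: 21+6-10=17; pred: 10+2-3=9
Step 8: prey: 17+5-7=15; pred: 9+1-2=8
Step 9: prey: 15+4-6=13; pred: 8+1-2=7
Step 10: prey: 13+3-4=12; pred: 7+0-2=5
Step 11: prey: 12+3-3=12; pred: 5+0-1=4
Step 12: prey: 12+3-2=13; pred: 4+0-1=3
Max prey = 50 at step 1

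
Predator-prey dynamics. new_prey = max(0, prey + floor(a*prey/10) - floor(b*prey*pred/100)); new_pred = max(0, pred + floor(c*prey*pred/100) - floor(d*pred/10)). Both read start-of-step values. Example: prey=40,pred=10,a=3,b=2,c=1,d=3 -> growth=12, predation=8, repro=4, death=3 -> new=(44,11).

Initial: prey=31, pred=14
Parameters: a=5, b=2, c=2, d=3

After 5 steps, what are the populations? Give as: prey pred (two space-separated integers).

Step 1: prey: 31+15-8=38; pred: 14+8-4=18
Step 2: prey: 38+19-13=44; pred: 18+13-5=26
Step 3: prey: 44+22-22=44; pred: 26+22-7=41
Step 4: prey: 44+22-36=30; pred: 41+36-12=65
Step 5: prey: 30+15-39=6; pred: 65+39-19=85

Answer: 6 85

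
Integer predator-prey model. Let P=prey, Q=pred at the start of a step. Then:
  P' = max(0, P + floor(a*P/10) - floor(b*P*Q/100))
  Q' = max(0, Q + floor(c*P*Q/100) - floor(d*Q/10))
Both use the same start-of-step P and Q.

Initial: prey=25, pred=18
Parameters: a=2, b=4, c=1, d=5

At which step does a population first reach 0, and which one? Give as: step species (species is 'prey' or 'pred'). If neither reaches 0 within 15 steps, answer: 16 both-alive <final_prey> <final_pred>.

Step 1: prey: 25+5-18=12; pred: 18+4-9=13
Step 2: prey: 12+2-6=8; pred: 13+1-6=8
Step 3: prey: 8+1-2=7; pred: 8+0-4=4
Step 4: prey: 7+1-1=7; pred: 4+0-2=2
Step 5: prey: 7+1-0=8; pred: 2+0-1=1
Step 6: prey: 8+1-0=9; pred: 1+0-0=1
Step 7: prey: 9+1-0=10; pred: 1+0-0=1
Step 8: prey: 10+2-0=12; pred: 1+0-0=1
Step 9: prey: 12+2-0=14; pred: 1+0-0=1
Step 10: prey: 14+2-0=16; pred: 1+0-0=1
Step 11: prey: 16+3-0=19; pred: 1+0-0=1
Step 12: prey: 19+3-0=22; pred: 1+0-0=1
Step 13: prey: 22+4-0=26; pred: 1+0-0=1
Step 14: prey: 26+5-1=30; pred: 1+0-0=1
Step 15: prey: 30+6-1=35; pred: 1+0-0=1
No extinction within 15 steps

Answer: 16 both-alive 35 1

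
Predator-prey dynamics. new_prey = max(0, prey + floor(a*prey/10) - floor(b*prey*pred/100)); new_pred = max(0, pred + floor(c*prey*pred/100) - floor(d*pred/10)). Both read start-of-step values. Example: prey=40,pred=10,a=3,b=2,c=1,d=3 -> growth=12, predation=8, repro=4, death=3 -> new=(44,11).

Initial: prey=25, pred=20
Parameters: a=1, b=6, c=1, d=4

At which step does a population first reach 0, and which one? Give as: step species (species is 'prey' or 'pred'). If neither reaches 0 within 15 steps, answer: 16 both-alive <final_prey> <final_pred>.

Answer: 1 prey

Derivation:
Step 1: prey: 25+2-30=0; pred: 20+5-8=17
First extinction: prey at step 1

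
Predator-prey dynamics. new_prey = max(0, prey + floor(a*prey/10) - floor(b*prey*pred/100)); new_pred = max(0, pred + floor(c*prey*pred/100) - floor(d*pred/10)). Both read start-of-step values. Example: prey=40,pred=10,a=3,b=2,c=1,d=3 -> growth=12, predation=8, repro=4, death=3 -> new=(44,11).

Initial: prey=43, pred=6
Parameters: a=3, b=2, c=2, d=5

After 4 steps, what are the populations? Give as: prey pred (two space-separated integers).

Step 1: prey: 43+12-5=50; pred: 6+5-3=8
Step 2: prey: 50+15-8=57; pred: 8+8-4=12
Step 3: prey: 57+17-13=61; pred: 12+13-6=19
Step 4: prey: 61+18-23=56; pred: 19+23-9=33

Answer: 56 33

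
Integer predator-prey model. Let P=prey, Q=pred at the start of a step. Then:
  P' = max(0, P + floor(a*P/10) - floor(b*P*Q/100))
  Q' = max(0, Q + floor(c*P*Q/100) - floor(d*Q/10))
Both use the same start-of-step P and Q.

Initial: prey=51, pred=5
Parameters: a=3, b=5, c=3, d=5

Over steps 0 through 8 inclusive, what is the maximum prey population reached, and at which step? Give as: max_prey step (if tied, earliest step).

Answer: 54 1

Derivation:
Step 1: prey: 51+15-12=54; pred: 5+7-2=10
Step 2: prey: 54+16-27=43; pred: 10+16-5=21
Step 3: prey: 43+12-45=10; pred: 21+27-10=38
Step 4: prey: 10+3-19=0; pred: 38+11-19=30
Step 5: prey: 0+0-0=0; pred: 30+0-15=15
Step 6: prey: 0+0-0=0; pred: 15+0-7=8
Step 7: prey: 0+0-0=0; pred: 8+0-4=4
Step 8: prey: 0+0-0=0; pred: 4+0-2=2
Max prey = 54 at step 1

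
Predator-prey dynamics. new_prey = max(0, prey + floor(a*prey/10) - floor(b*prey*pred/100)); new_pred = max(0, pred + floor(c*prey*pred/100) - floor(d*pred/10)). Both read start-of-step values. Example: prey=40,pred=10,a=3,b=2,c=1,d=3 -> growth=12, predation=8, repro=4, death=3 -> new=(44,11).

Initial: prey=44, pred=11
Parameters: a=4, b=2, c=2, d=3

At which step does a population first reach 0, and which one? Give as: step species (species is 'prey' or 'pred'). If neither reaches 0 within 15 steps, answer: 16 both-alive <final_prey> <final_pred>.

Step 1: prey: 44+17-9=52; pred: 11+9-3=17
Step 2: prey: 52+20-17=55; pred: 17+17-5=29
Step 3: prey: 55+22-31=46; pred: 29+31-8=52
Step 4: prey: 46+18-47=17; pred: 52+47-15=84
Step 5: prey: 17+6-28=0; pred: 84+28-25=87
First extinction: prey at step 5

Answer: 5 prey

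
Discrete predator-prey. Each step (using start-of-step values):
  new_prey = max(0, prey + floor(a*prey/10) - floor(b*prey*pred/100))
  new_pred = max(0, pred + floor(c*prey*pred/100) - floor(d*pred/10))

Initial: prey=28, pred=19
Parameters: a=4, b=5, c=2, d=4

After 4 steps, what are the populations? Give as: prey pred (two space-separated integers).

Step 1: prey: 28+11-26=13; pred: 19+10-7=22
Step 2: prey: 13+5-14=4; pred: 22+5-8=19
Step 3: prey: 4+1-3=2; pred: 19+1-7=13
Step 4: prey: 2+0-1=1; pred: 13+0-5=8

Answer: 1 8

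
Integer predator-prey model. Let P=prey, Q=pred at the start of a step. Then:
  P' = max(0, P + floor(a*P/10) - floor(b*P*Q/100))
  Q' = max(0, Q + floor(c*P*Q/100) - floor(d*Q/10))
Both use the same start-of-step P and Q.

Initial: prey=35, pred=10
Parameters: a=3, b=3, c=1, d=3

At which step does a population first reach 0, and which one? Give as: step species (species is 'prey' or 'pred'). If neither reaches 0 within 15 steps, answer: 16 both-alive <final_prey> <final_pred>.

Step 1: prey: 35+10-10=35; pred: 10+3-3=10
Steps 2-15: state stable at prey=35, pred=10 (no change)
No extinction within 15 steps

Answer: 16 both-alive 35 10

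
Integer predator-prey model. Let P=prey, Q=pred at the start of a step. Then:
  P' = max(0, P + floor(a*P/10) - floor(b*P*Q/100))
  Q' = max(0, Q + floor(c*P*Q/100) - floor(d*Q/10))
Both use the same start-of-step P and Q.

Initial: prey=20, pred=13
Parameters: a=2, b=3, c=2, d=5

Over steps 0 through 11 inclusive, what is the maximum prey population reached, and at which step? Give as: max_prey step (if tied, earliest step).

Step 1: prey: 20+4-7=17; pred: 13+5-6=12
Step 2: prey: 17+3-6=14; pred: 12+4-6=10
Step 3: prey: 14+2-4=12; pred: 10+2-5=7
Step 4: prey: 12+2-2=12; pred: 7+1-3=5
Step 5: prey: 12+2-1=13; pred: 5+1-2=4
Step 6: prey: 13+2-1=14; pred: 4+1-2=3
Step 7: prey: 14+2-1=15; pred: 3+0-1=2
Step 8: prey: 15+3-0=18; pred: 2+0-1=1
Step 9: prey: 18+3-0=21; pred: 1+0-0=1
Step 10: prey: 21+4-0=25; pred: 1+0-0=1
Step 11: prey: 25+5-0=30; pred: 1+0-0=1
Max prey = 30 at step 11

Answer: 30 11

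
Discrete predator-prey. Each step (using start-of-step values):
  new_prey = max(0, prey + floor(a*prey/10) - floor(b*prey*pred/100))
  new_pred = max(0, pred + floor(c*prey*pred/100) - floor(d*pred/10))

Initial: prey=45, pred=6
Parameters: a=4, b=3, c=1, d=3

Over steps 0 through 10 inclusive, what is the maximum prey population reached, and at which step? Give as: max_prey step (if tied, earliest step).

Step 1: prey: 45+18-8=55; pred: 6+2-1=7
Step 2: prey: 55+22-11=66; pred: 7+3-2=8
Step 3: prey: 66+26-15=77; pred: 8+5-2=11
Step 4: prey: 77+30-25=82; pred: 11+8-3=16
Step 5: prey: 82+32-39=75; pred: 16+13-4=25
Step 6: prey: 75+30-56=49; pred: 25+18-7=36
Step 7: prey: 49+19-52=16; pred: 36+17-10=43
Step 8: prey: 16+6-20=2; pred: 43+6-12=37
Step 9: prey: 2+0-2=0; pred: 37+0-11=26
Step 10: prey: 0+0-0=0; pred: 26+0-7=19
Max prey = 82 at step 4

Answer: 82 4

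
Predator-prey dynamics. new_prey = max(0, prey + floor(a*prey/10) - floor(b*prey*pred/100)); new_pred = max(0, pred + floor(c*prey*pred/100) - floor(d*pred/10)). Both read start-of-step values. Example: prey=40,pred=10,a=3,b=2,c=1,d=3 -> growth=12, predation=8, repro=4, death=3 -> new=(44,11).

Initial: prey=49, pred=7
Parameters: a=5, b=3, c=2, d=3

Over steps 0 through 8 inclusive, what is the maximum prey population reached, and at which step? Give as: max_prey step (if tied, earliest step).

Step 1: prey: 49+24-10=63; pred: 7+6-2=11
Step 2: prey: 63+31-20=74; pred: 11+13-3=21
Step 3: prey: 74+37-46=65; pred: 21+31-6=46
Step 4: prey: 65+32-89=8; pred: 46+59-13=92
Step 5: prey: 8+4-22=0; pred: 92+14-27=79
Step 6: prey: 0+0-0=0; pred: 79+0-23=56
Step 7: prey: 0+0-0=0; pred: 56+0-16=40
Step 8: prey: 0+0-0=0; pred: 40+0-12=28
Max prey = 74 at step 2

Answer: 74 2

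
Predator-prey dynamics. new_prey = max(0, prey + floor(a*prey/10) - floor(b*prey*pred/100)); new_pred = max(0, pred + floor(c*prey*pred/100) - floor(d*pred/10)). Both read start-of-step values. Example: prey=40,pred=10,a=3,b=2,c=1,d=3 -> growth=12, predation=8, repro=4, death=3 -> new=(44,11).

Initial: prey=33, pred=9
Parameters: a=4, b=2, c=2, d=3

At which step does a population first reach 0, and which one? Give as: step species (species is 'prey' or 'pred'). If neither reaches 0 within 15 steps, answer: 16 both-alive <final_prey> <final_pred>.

Step 1: prey: 33+13-5=41; pred: 9+5-2=12
Step 2: prey: 41+16-9=48; pred: 12+9-3=18
Step 3: prey: 48+19-17=50; pred: 18+17-5=30
Step 4: prey: 50+20-30=40; pred: 30+30-9=51
Step 5: prey: 40+16-40=16; pred: 51+40-15=76
Step 6: prey: 16+6-24=0; pred: 76+24-22=78
First extinction: prey at step 6

Answer: 6 prey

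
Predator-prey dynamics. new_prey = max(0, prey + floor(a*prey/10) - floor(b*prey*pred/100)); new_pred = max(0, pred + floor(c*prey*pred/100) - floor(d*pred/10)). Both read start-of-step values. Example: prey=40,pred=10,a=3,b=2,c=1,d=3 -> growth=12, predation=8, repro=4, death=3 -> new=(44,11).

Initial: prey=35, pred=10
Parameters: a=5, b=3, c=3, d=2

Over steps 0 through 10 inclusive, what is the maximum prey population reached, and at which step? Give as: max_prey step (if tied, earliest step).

Step 1: prey: 35+17-10=42; pred: 10+10-2=18
Step 2: prey: 42+21-22=41; pred: 18+22-3=37
Step 3: prey: 41+20-45=16; pred: 37+45-7=75
Step 4: prey: 16+8-36=0; pred: 75+36-15=96
Step 5: prey: 0+0-0=0; pred: 96+0-19=77
Step 6: prey: 0+0-0=0; pred: 77+0-15=62
Step 7: prey: 0+0-0=0; pred: 62+0-12=50
Step 8: prey: 0+0-0=0; pred: 50+0-10=40
Step 9: prey: 0+0-0=0; pred: 40+0-8=32
Step 10: prey: 0+0-0=0; pred: 32+0-6=26
Max prey = 42 at step 1

Answer: 42 1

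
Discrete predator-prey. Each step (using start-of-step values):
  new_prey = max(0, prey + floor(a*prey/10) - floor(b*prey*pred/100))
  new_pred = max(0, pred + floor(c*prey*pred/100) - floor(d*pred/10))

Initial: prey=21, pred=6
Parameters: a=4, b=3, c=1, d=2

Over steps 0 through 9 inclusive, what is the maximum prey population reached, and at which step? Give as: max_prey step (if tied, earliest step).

Answer: 64 7

Derivation:
Step 1: prey: 21+8-3=26; pred: 6+1-1=6
Step 2: prey: 26+10-4=32; pred: 6+1-1=6
Step 3: prey: 32+12-5=39; pred: 6+1-1=6
Step 4: prey: 39+15-7=47; pred: 6+2-1=7
Step 5: prey: 47+18-9=56; pred: 7+3-1=9
Step 6: prey: 56+22-15=63; pred: 9+5-1=13
Step 7: prey: 63+25-24=64; pred: 13+8-2=19
Step 8: prey: 64+25-36=53; pred: 19+12-3=28
Step 9: prey: 53+21-44=30; pred: 28+14-5=37
Max prey = 64 at step 7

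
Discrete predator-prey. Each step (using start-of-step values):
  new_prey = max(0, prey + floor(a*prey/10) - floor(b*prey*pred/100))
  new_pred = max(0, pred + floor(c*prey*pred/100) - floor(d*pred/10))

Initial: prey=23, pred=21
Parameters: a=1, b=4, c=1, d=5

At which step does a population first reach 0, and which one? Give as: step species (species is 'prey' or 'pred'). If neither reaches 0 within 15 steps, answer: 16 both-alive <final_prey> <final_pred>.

Answer: 16 both-alive 3 1

Derivation:
Step 1: prey: 23+2-19=6; pred: 21+4-10=15
Step 2: prey: 6+0-3=3; pred: 15+0-7=8
Step 3: prey: 3+0-0=3; pred: 8+0-4=4
Step 4: prey: 3+0-0=3; pred: 4+0-2=2
Step 5: prey: 3+0-0=3; pred: 2+0-1=1
Step 6: prey: 3+0-0=3; pred: 1+0-0=1
Steps 7-15: state stable at prey=3, pred=1 (no change)
No extinction within 15 steps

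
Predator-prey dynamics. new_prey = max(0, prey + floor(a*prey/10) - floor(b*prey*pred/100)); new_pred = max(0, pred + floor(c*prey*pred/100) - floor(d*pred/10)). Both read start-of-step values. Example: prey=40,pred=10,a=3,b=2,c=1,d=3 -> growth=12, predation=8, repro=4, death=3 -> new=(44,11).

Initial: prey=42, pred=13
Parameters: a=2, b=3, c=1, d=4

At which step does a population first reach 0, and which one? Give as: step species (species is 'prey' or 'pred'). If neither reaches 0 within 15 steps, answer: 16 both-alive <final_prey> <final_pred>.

Step 1: prey: 42+8-16=34; pred: 13+5-5=13
Step 2: prey: 34+6-13=27; pred: 13+4-5=12
Step 3: prey: 27+5-9=23; pred: 12+3-4=11
Step 4: prey: 23+4-7=20; pred: 11+2-4=9
Step 5: prey: 20+4-5=19; pred: 9+1-3=7
Step 6: prey: 19+3-3=19; pred: 7+1-2=6
Step 7: prey: 19+3-3=19; pred: 6+1-2=5
Step 8: prey: 19+3-2=20; pred: 5+0-2=3
Step 9: prey: 20+4-1=23; pred: 3+0-1=2
Step 10: prey: 23+4-1=26; pred: 2+0-0=2
Step 11: prey: 26+5-1=30; pred: 2+0-0=2
Step 12: prey: 30+6-1=35; pred: 2+0-0=2
Step 13: prey: 35+7-2=40; pred: 2+0-0=2
Step 14: prey: 40+8-2=46; pred: 2+0-0=2
Step 15: prey: 46+9-2=53; pred: 2+0-0=2
No extinction within 15 steps

Answer: 16 both-alive 53 2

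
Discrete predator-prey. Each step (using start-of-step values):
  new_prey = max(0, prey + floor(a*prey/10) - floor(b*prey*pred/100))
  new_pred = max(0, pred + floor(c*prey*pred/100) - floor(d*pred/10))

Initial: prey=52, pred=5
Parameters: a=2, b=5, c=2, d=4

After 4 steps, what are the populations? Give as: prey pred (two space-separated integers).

Answer: 8 18

Derivation:
Step 1: prey: 52+10-13=49; pred: 5+5-2=8
Step 2: prey: 49+9-19=39; pred: 8+7-3=12
Step 3: prey: 39+7-23=23; pred: 12+9-4=17
Step 4: prey: 23+4-19=8; pred: 17+7-6=18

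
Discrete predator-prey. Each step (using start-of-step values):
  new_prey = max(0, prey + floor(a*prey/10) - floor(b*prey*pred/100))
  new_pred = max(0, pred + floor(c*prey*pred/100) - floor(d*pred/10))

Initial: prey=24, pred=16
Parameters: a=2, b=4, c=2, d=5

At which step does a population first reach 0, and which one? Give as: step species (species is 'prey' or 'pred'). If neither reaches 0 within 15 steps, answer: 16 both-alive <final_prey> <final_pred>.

Step 1: prey: 24+4-15=13; pred: 16+7-8=15
Step 2: prey: 13+2-7=8; pred: 15+3-7=11
Step 3: prey: 8+1-3=6; pred: 11+1-5=7
Step 4: prey: 6+1-1=6; pred: 7+0-3=4
Step 5: prey: 6+1-0=7; pred: 4+0-2=2
Step 6: prey: 7+1-0=8; pred: 2+0-1=1
Step 7: prey: 8+1-0=9; pred: 1+0-0=1
Step 8: prey: 9+1-0=10; pred: 1+0-0=1
Step 9: prey: 10+2-0=12; pred: 1+0-0=1
Step 10: prey: 12+2-0=14; pred: 1+0-0=1
Step 11: prey: 14+2-0=16; pred: 1+0-0=1
Step 12: prey: 16+3-0=19; pred: 1+0-0=1
Step 13: prey: 19+3-0=22; pred: 1+0-0=1
Step 14: prey: 22+4-0=26; pred: 1+0-0=1
Step 15: prey: 26+5-1=30; pred: 1+0-0=1
No extinction within 15 steps

Answer: 16 both-alive 30 1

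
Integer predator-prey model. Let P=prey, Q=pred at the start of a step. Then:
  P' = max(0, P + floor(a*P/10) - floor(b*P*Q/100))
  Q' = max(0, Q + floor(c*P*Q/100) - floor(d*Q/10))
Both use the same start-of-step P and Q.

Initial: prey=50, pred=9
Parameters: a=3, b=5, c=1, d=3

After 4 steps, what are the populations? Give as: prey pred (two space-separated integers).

Step 1: prey: 50+15-22=43; pred: 9+4-2=11
Step 2: prey: 43+12-23=32; pred: 11+4-3=12
Step 3: prey: 32+9-19=22; pred: 12+3-3=12
Step 4: prey: 22+6-13=15; pred: 12+2-3=11

Answer: 15 11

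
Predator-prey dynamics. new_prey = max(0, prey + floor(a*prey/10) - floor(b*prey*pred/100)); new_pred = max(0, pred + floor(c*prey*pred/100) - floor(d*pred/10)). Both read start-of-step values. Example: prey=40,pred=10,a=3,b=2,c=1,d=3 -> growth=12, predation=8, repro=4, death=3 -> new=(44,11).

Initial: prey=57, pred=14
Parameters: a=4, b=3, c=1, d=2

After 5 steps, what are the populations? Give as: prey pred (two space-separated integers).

Answer: 4 33

Derivation:
Step 1: prey: 57+22-23=56; pred: 14+7-2=19
Step 2: prey: 56+22-31=47; pred: 19+10-3=26
Step 3: prey: 47+18-36=29; pred: 26+12-5=33
Step 4: prey: 29+11-28=12; pred: 33+9-6=36
Step 5: prey: 12+4-12=4; pred: 36+4-7=33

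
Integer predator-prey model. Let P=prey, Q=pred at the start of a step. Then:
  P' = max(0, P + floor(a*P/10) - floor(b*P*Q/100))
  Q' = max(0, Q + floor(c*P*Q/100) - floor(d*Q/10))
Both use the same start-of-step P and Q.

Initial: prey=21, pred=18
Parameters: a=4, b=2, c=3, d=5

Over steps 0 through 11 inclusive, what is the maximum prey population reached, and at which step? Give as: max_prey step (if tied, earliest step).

Step 1: prey: 21+8-7=22; pred: 18+11-9=20
Step 2: prey: 22+8-8=22; pred: 20+13-10=23
Step 3: prey: 22+8-10=20; pred: 23+15-11=27
Step 4: prey: 20+8-10=18; pred: 27+16-13=30
Step 5: prey: 18+7-10=15; pred: 30+16-15=31
Step 6: prey: 15+6-9=12; pred: 31+13-15=29
Step 7: prey: 12+4-6=10; pred: 29+10-14=25
Step 8: prey: 10+4-5=9; pred: 25+7-12=20
Step 9: prey: 9+3-3=9; pred: 20+5-10=15
Step 10: prey: 9+3-2=10; pred: 15+4-7=12
Step 11: prey: 10+4-2=12; pred: 12+3-6=9
Max prey = 22 at step 1

Answer: 22 1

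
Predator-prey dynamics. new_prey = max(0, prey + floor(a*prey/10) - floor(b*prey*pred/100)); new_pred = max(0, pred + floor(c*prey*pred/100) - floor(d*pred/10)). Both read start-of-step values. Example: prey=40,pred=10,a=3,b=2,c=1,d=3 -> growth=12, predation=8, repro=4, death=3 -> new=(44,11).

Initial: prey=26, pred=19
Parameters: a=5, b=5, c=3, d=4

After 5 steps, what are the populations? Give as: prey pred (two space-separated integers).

Answer: 0 8

Derivation:
Step 1: prey: 26+13-24=15; pred: 19+14-7=26
Step 2: prey: 15+7-19=3; pred: 26+11-10=27
Step 3: prey: 3+1-4=0; pred: 27+2-10=19
Step 4: prey: 0+0-0=0; pred: 19+0-7=12
Step 5: prey: 0+0-0=0; pred: 12+0-4=8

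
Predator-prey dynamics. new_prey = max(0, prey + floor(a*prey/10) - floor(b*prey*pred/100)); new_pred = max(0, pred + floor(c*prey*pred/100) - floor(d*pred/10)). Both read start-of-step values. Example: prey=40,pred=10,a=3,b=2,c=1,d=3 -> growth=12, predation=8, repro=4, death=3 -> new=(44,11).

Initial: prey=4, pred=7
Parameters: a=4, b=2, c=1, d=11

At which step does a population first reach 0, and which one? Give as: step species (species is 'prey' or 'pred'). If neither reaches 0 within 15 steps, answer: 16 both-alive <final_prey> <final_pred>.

Step 1: prey: 4+1-0=5; pred: 7+0-7=0
First extinction: pred at step 1

Answer: 1 pred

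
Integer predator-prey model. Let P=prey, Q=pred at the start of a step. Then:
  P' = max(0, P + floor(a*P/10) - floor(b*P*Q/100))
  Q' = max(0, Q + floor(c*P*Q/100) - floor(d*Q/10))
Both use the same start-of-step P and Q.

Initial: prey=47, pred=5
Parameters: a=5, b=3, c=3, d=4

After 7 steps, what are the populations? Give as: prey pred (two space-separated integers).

Step 1: prey: 47+23-7=63; pred: 5+7-2=10
Step 2: prey: 63+31-18=76; pred: 10+18-4=24
Step 3: prey: 76+38-54=60; pred: 24+54-9=69
Step 4: prey: 60+30-124=0; pred: 69+124-27=166
Step 5: prey: 0+0-0=0; pred: 166+0-66=100
Step 6: prey: 0+0-0=0; pred: 100+0-40=60
Step 7: prey: 0+0-0=0; pred: 60+0-24=36

Answer: 0 36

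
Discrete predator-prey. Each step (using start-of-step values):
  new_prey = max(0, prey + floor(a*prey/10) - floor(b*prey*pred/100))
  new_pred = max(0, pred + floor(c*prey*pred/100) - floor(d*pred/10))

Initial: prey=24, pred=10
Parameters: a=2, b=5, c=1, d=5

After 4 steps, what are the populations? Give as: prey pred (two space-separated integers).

Step 1: prey: 24+4-12=16; pred: 10+2-5=7
Step 2: prey: 16+3-5=14; pred: 7+1-3=5
Step 3: prey: 14+2-3=13; pred: 5+0-2=3
Step 4: prey: 13+2-1=14; pred: 3+0-1=2

Answer: 14 2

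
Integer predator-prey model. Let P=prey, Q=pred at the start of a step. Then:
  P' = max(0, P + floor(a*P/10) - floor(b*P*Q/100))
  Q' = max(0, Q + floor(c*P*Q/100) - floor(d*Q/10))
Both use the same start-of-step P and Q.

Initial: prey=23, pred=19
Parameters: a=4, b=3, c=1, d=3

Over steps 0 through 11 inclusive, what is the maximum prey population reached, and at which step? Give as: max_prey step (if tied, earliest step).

Answer: 47 11

Derivation:
Step 1: prey: 23+9-13=19; pred: 19+4-5=18
Step 2: prey: 19+7-10=16; pred: 18+3-5=16
Step 3: prey: 16+6-7=15; pred: 16+2-4=14
Step 4: prey: 15+6-6=15; pred: 14+2-4=12
Step 5: prey: 15+6-5=16; pred: 12+1-3=10
Step 6: prey: 16+6-4=18; pred: 10+1-3=8
Step 7: prey: 18+7-4=21; pred: 8+1-2=7
Step 8: prey: 21+8-4=25; pred: 7+1-2=6
Step 9: prey: 25+10-4=31; pred: 6+1-1=6
Step 10: prey: 31+12-5=38; pred: 6+1-1=6
Step 11: prey: 38+15-6=47; pred: 6+2-1=7
Max prey = 47 at step 11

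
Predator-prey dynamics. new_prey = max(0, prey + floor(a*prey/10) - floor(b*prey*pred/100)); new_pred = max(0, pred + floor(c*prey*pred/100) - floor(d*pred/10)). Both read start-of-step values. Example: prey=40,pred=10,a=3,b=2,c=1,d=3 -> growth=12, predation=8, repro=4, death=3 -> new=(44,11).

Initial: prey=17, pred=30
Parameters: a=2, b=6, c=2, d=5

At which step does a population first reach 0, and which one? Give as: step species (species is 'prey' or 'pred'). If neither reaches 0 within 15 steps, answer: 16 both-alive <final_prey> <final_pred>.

Step 1: prey: 17+3-30=0; pred: 30+10-15=25
First extinction: prey at step 1

Answer: 1 prey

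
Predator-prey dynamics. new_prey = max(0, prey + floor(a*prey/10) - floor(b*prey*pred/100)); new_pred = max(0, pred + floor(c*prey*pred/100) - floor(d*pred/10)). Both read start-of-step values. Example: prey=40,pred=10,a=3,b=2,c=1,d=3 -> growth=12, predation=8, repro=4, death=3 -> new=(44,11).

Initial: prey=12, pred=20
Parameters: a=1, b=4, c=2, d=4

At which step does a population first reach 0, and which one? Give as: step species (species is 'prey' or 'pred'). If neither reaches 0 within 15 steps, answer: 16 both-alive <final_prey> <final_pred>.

Step 1: prey: 12+1-9=4; pred: 20+4-8=16
Step 2: prey: 4+0-2=2; pred: 16+1-6=11
Step 3: prey: 2+0-0=2; pred: 11+0-4=7
Step 4: prey: 2+0-0=2; pred: 7+0-2=5
Step 5: prey: 2+0-0=2; pred: 5+0-2=3
Step 6: prey: 2+0-0=2; pred: 3+0-1=2
Step 7: prey: 2+0-0=2; pred: 2+0-0=2
Steps 8-15: state stable at prey=2, pred=2 (no change)
No extinction within 15 steps

Answer: 16 both-alive 2 2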